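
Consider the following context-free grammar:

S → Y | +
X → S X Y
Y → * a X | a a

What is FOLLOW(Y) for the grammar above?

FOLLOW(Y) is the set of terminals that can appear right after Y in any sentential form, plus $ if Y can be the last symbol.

We compute FOLLOW(Y) using the standard algorithm.
FOLLOW(S) starts with {$}.
FIRST(S) = {*, +, a}
FIRST(X) = {*, +, a}
FIRST(Y) = {*, a}
FOLLOW(S) = {$, *, +, a}
FOLLOW(X) = {$, *, +, a}
FOLLOW(Y) = {$, *, +, a}
Therefore, FOLLOW(Y) = {$, *, +, a}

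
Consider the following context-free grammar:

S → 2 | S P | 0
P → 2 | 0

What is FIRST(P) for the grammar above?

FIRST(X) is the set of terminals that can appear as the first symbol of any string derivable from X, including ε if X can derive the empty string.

We compute FIRST(P) using the standard algorithm.
FIRST(P) = {0, 2}
FIRST(S) = {0, 2}
Therefore, FIRST(P) = {0, 2}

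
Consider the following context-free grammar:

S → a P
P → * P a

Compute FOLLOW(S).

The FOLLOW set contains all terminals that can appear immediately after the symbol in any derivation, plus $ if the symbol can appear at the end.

We compute FOLLOW(S) using the standard algorithm.
FOLLOW(S) starts with {$}.
FIRST(P) = {*}
FIRST(S) = {a}
FOLLOW(P) = {$, a}
FOLLOW(S) = {$}
Therefore, FOLLOW(S) = {$}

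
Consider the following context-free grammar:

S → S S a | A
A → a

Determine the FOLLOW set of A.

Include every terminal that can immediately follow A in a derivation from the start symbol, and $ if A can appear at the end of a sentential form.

We compute FOLLOW(A) using the standard algorithm.
FOLLOW(S) starts with {$}.
FIRST(A) = {a}
FIRST(S) = {a}
FOLLOW(A) = {$, a}
FOLLOW(S) = {$, a}
Therefore, FOLLOW(A) = {$, a}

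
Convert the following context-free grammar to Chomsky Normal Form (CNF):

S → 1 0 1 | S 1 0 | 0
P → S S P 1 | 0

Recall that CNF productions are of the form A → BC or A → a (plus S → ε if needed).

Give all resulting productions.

T1 → 1; T0 → 0; S → 0; P → 0; S → T1 X0; X0 → T0 T1; S → S X1; X1 → T1 T0; P → S X2; X2 → S X3; X3 → P T1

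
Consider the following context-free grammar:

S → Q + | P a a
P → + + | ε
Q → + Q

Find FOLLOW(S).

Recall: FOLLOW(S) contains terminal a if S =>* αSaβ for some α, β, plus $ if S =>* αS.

We compute FOLLOW(S) using the standard algorithm.
FOLLOW(S) starts with {$}.
FIRST(P) = {+, ε}
FIRST(Q) = {+}
FIRST(S) = {+, a}
FOLLOW(P) = {a}
FOLLOW(Q) = {+}
FOLLOW(S) = {$}
Therefore, FOLLOW(S) = {$}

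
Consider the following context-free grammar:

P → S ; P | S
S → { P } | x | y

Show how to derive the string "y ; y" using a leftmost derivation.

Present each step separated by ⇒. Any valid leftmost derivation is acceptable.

P ⇒ S ; P ⇒ y ; P ⇒ y ; S ⇒ y ; y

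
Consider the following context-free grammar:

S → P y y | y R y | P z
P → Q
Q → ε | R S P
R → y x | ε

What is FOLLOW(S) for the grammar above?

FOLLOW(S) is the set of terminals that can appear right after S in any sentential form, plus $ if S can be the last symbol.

We compute FOLLOW(S) using the standard algorithm.
FOLLOW(S) starts with {$}.
FIRST(P) = {y, z, ε}
FIRST(Q) = {y, z, ε}
FIRST(R) = {y, ε}
FIRST(S) = {y, z}
FOLLOW(P) = {y, z}
FOLLOW(Q) = {y, z}
FOLLOW(R) = {y, z}
FOLLOW(S) = {$, y, z}
Therefore, FOLLOW(S) = {$, y, z}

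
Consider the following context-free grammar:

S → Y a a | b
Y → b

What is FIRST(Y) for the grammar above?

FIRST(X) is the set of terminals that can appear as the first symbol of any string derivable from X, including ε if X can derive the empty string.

We compute FIRST(Y) using the standard algorithm.
FIRST(S) = {b}
FIRST(Y) = {b}
Therefore, FIRST(Y) = {b}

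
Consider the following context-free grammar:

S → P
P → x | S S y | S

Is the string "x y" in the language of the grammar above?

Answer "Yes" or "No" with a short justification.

No - no valid derivation exists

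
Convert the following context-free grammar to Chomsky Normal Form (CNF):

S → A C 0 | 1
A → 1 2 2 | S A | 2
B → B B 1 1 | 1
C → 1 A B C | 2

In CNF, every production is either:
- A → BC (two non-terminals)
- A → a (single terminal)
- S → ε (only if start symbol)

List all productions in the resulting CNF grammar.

T0 → 0; S → 1; T1 → 1; T2 → 2; A → 2; B → 1; C → 2; S → A X0; X0 → C T0; A → T1 X1; X1 → T2 T2; A → S A; B → B X2; X2 → B X3; X3 → T1 T1; C → T1 X4; X4 → A X5; X5 → B C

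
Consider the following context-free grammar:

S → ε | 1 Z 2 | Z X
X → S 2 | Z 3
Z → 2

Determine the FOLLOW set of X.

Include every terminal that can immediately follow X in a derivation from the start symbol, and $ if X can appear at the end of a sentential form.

We compute FOLLOW(X) using the standard algorithm.
FOLLOW(S) starts with {$}.
FIRST(S) = {1, 2, ε}
FIRST(X) = {1, 2}
FIRST(Z) = {2}
FOLLOW(S) = {$, 2}
FOLLOW(X) = {$, 2}
FOLLOW(Z) = {1, 2, 3}
Therefore, FOLLOW(X) = {$, 2}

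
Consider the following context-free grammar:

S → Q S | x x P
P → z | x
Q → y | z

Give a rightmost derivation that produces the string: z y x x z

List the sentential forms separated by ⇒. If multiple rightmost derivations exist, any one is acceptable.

S ⇒ Q S ⇒ Q Q S ⇒ Q Q x x P ⇒ Q Q x x z ⇒ Q y x x z ⇒ z y x x z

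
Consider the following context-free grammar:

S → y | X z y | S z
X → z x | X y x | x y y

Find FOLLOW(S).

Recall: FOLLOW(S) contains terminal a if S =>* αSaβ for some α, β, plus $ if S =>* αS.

We compute FOLLOW(S) using the standard algorithm.
FOLLOW(S) starts with {$}.
FIRST(S) = {x, y, z}
FIRST(X) = {x, z}
FOLLOW(S) = {$, z}
FOLLOW(X) = {y, z}
Therefore, FOLLOW(S) = {$, z}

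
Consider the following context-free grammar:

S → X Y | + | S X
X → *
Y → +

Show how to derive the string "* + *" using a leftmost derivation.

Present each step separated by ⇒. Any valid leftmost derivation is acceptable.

S ⇒ S X ⇒ X Y X ⇒ * Y X ⇒ * + X ⇒ * + *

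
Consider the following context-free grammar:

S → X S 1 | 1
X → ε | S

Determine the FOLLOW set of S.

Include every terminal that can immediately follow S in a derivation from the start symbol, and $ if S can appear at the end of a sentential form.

We compute FOLLOW(S) using the standard algorithm.
FOLLOW(S) starts with {$}.
FIRST(S) = {1}
FIRST(X) = {1, ε}
FOLLOW(S) = {$, 1}
FOLLOW(X) = {1}
Therefore, FOLLOW(S) = {$, 1}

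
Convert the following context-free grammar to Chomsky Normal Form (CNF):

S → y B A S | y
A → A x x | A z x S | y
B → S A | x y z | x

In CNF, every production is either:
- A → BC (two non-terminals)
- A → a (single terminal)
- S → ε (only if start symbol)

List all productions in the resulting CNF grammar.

TY → y; S → y; TX → x; TZ → z; A → y; B → x; S → TY X0; X0 → B X1; X1 → A S; A → A X2; X2 → TX TX; A → A X3; X3 → TZ X4; X4 → TX S; B → S A; B → TX X5; X5 → TY TZ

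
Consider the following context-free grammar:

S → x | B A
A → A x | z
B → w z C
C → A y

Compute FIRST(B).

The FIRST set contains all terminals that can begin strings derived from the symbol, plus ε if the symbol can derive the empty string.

We compute FIRST(B) using the standard algorithm.
FIRST(A) = {z}
FIRST(B) = {w}
FIRST(C) = {z}
FIRST(S) = {w, x}
Therefore, FIRST(B) = {w}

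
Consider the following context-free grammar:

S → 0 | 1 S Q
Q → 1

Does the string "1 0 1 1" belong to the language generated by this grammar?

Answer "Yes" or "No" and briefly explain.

No - no valid derivation exists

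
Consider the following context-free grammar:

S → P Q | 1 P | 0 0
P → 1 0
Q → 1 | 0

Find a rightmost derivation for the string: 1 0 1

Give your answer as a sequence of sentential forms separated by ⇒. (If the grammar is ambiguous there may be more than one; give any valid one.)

S ⇒ P Q ⇒ P 1 ⇒ 1 0 1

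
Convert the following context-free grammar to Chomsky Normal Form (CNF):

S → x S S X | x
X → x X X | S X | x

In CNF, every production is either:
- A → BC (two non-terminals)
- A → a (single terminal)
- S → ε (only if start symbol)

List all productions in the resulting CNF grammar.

TX → x; S → x; X → x; S → TX X0; X0 → S X1; X1 → S X; X → TX X2; X2 → X X; X → S X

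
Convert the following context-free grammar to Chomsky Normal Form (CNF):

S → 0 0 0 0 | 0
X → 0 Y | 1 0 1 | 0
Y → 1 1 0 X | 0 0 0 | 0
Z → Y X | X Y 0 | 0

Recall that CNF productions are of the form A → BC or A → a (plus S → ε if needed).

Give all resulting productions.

T0 → 0; S → 0; T1 → 1; X → 0; Y → 0; Z → 0; S → T0 X0; X0 → T0 X1; X1 → T0 T0; X → T0 Y; X → T1 X2; X2 → T0 T1; Y → T1 X3; X3 → T1 X4; X4 → T0 X; Y → T0 X5; X5 → T0 T0; Z → Y X; Z → X X6; X6 → Y T0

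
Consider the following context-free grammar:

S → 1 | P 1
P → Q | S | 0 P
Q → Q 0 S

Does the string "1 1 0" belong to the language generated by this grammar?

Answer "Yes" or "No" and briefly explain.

No - no valid derivation exists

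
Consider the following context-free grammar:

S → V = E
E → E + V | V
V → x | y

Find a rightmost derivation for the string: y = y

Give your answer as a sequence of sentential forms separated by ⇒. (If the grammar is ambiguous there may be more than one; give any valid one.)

S ⇒ V = E ⇒ V = V ⇒ V = y ⇒ y = y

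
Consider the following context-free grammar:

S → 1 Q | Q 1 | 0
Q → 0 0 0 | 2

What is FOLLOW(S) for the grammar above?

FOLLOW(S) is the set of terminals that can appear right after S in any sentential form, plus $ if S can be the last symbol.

We compute FOLLOW(S) using the standard algorithm.
FOLLOW(S) starts with {$}.
FIRST(Q) = {0, 2}
FIRST(S) = {0, 1, 2}
FOLLOW(Q) = {$, 1}
FOLLOW(S) = {$}
Therefore, FOLLOW(S) = {$}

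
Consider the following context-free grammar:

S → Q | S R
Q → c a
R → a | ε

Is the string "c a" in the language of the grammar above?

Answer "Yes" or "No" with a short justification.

Yes - a valid derivation exists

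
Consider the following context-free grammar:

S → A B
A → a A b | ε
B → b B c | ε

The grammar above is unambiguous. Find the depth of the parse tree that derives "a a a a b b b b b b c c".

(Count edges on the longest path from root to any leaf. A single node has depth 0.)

6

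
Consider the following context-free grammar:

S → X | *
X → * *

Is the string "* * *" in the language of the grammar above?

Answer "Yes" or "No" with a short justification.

No - no valid derivation exists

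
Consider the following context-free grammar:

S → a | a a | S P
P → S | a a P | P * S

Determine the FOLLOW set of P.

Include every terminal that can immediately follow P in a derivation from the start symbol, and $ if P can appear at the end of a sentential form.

We compute FOLLOW(P) using the standard algorithm.
FOLLOW(S) starts with {$}.
FIRST(P) = {a}
FIRST(S) = {a}
FOLLOW(P) = {$, *, a}
FOLLOW(S) = {$, *, a}
Therefore, FOLLOW(P) = {$, *, a}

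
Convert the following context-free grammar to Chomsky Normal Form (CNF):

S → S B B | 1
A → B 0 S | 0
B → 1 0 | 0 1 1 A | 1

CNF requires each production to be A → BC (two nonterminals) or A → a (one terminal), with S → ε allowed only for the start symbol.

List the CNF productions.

S → 1; T0 → 0; A → 0; T1 → 1; B → 1; S → S X0; X0 → B B; A → B X1; X1 → T0 S; B → T1 T0; B → T0 X2; X2 → T1 X3; X3 → T1 A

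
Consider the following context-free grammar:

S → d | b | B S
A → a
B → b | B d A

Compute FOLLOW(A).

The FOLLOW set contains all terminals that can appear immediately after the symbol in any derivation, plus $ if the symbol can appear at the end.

We compute FOLLOW(A) using the standard algorithm.
FOLLOW(S) starts with {$}.
FIRST(A) = {a}
FIRST(B) = {b}
FIRST(S) = {b, d}
FOLLOW(A) = {b, d}
FOLLOW(B) = {b, d}
FOLLOW(S) = {$}
Therefore, FOLLOW(A) = {b, d}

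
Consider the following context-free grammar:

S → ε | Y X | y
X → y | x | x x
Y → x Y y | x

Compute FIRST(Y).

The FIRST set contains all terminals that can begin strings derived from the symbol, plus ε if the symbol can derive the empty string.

We compute FIRST(Y) using the standard algorithm.
FIRST(S) = {x, y, ε}
FIRST(X) = {x, y}
FIRST(Y) = {x}
Therefore, FIRST(Y) = {x}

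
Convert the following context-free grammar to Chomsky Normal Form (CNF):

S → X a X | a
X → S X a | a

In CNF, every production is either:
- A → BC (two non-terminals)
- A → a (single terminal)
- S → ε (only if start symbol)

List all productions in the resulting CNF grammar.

TA → a; S → a; X → a; S → X X0; X0 → TA X; X → S X1; X1 → X TA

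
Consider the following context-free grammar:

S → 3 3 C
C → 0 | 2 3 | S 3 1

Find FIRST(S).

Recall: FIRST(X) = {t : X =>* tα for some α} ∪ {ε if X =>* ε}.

We compute FIRST(S) using the standard algorithm.
FIRST(C) = {0, 2, 3}
FIRST(S) = {3}
Therefore, FIRST(S) = {3}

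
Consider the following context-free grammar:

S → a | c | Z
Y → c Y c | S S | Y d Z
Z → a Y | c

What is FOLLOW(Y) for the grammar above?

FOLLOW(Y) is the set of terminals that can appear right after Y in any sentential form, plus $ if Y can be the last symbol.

We compute FOLLOW(Y) using the standard algorithm.
FOLLOW(S) starts with {$}.
FIRST(S) = {a, c}
FIRST(Y) = {a, c}
FIRST(Z) = {a, c}
FOLLOW(S) = {$, a, c, d}
FOLLOW(Y) = {$, a, c, d}
FOLLOW(Z) = {$, a, c, d}
Therefore, FOLLOW(Y) = {$, a, c, d}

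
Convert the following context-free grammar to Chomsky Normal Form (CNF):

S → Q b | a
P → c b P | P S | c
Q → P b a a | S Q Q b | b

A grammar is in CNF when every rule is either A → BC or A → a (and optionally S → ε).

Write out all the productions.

TB → b; S → a; TC → c; P → c; TA → a; Q → b; S → Q TB; P → TC X0; X0 → TB P; P → P S; Q → P X1; X1 → TB X2; X2 → TA TA; Q → S X3; X3 → Q X4; X4 → Q TB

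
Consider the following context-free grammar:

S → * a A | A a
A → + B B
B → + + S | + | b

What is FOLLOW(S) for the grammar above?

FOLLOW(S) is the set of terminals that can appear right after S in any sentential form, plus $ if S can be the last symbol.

We compute FOLLOW(S) using the standard algorithm.
FOLLOW(S) starts with {$}.
FIRST(A) = {+}
FIRST(B) = {+, b}
FIRST(S) = {*, +}
FOLLOW(A) = {$, +, a, b}
FOLLOW(B) = {$, +, a, b}
FOLLOW(S) = {$, +, a, b}
Therefore, FOLLOW(S) = {$, +, a, b}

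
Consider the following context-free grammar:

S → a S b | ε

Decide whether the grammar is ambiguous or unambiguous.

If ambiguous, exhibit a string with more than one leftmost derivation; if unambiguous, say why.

Unambiguous - every string in the language has a unique leftmost derivation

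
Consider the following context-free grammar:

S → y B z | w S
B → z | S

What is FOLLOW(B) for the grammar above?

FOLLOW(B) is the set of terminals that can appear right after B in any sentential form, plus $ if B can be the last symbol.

We compute FOLLOW(B) using the standard algorithm.
FOLLOW(S) starts with {$}.
FIRST(B) = {w, y, z}
FIRST(S) = {w, y}
FOLLOW(B) = {z}
FOLLOW(S) = {$, z}
Therefore, FOLLOW(B) = {z}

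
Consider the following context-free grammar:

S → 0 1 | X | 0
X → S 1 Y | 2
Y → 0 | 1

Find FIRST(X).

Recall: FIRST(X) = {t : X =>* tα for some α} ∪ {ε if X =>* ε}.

We compute FIRST(X) using the standard algorithm.
FIRST(S) = {0, 2}
FIRST(X) = {0, 2}
FIRST(Y) = {0, 1}
Therefore, FIRST(X) = {0, 2}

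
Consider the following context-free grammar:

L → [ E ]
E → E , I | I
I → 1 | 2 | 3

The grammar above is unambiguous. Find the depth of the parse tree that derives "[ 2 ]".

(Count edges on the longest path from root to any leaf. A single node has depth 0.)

3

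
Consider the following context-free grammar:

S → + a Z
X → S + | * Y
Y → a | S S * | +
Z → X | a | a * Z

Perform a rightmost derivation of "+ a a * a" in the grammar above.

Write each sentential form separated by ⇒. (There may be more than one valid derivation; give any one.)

S ⇒ + a Z ⇒ + a a * Z ⇒ + a a * a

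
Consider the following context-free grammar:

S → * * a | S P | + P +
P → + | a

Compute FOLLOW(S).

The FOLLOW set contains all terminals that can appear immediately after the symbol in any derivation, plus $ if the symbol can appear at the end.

We compute FOLLOW(S) using the standard algorithm.
FOLLOW(S) starts with {$}.
FIRST(P) = {+, a}
FIRST(S) = {*, +}
FOLLOW(P) = {$, +, a}
FOLLOW(S) = {$, +, a}
Therefore, FOLLOW(S) = {$, +, a}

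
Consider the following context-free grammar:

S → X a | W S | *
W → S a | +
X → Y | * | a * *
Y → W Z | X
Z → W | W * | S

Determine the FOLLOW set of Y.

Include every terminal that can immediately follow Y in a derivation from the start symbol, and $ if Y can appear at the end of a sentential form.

We compute FOLLOW(Y) using the standard algorithm.
FOLLOW(S) starts with {$}.
FIRST(S) = {*, +, a}
FIRST(W) = {*, +, a}
FIRST(X) = {*, +, a}
FIRST(Y) = {*, +, a}
FIRST(Z) = {*, +, a}
FOLLOW(S) = {$, a}
FOLLOW(W) = {*, +, a}
FOLLOW(X) = {a}
FOLLOW(Y) = {a}
FOLLOW(Z) = {a}
Therefore, FOLLOW(Y) = {a}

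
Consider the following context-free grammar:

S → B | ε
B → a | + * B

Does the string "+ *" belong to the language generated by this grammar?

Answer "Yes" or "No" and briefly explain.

No - no valid derivation exists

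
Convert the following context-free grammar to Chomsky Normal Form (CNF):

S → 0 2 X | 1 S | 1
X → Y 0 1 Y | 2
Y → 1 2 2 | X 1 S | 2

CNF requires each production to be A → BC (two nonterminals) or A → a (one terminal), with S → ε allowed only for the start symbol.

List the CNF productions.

T0 → 0; T2 → 2; T1 → 1; S → 1; X → 2; Y → 2; S → T0 X0; X0 → T2 X; S → T1 S; X → Y X1; X1 → T0 X2; X2 → T1 Y; Y → T1 X3; X3 → T2 T2; Y → X X4; X4 → T1 S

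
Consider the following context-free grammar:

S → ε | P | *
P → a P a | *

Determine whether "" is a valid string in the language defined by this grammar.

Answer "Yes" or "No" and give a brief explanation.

Yes - a valid derivation exists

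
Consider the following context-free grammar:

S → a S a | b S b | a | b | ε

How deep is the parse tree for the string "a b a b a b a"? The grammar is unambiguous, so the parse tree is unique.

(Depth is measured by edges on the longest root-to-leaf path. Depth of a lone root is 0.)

4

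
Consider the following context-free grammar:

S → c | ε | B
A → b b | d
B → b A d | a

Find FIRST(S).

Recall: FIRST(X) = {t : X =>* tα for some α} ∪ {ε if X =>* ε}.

We compute FIRST(S) using the standard algorithm.
FIRST(A) = {b, d}
FIRST(B) = {a, b}
FIRST(S) = {a, b, c, ε}
Therefore, FIRST(S) = {a, b, c, ε}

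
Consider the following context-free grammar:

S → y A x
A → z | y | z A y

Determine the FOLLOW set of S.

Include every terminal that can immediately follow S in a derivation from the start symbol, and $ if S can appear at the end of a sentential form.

We compute FOLLOW(S) using the standard algorithm.
FOLLOW(S) starts with {$}.
FIRST(A) = {y, z}
FIRST(S) = {y}
FOLLOW(A) = {x, y}
FOLLOW(S) = {$}
Therefore, FOLLOW(S) = {$}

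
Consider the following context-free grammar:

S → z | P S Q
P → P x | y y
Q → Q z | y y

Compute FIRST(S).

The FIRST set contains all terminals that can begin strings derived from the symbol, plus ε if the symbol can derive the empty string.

We compute FIRST(S) using the standard algorithm.
FIRST(P) = {y}
FIRST(Q) = {y}
FIRST(S) = {y, z}
Therefore, FIRST(S) = {y, z}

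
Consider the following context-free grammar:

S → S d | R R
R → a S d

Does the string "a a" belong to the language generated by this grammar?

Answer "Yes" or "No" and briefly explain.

No - no valid derivation exists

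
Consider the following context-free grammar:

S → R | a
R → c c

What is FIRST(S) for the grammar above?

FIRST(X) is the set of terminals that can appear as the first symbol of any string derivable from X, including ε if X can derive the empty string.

We compute FIRST(S) using the standard algorithm.
FIRST(R) = {c}
FIRST(S) = {a, c}
Therefore, FIRST(S) = {a, c}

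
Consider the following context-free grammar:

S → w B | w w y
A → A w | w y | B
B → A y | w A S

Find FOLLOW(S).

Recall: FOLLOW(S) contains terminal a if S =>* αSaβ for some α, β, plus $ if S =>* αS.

We compute FOLLOW(S) using the standard algorithm.
FOLLOW(S) starts with {$}.
FIRST(A) = {w}
FIRST(B) = {w}
FIRST(S) = {w}
FOLLOW(A) = {w, y}
FOLLOW(B) = {$, w, y}
FOLLOW(S) = {$, w, y}
Therefore, FOLLOW(S) = {$, w, y}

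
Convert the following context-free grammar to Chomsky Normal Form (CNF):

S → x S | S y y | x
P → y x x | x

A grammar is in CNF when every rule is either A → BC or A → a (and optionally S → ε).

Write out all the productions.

TX → x; TY → y; S → x; P → x; S → TX S; S → S X0; X0 → TY TY; P → TY X1; X1 → TX TX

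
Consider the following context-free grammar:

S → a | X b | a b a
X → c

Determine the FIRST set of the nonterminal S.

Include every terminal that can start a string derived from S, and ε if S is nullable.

We compute FIRST(S) using the standard algorithm.
FIRST(S) = {a, c}
FIRST(X) = {c}
Therefore, FIRST(S) = {a, c}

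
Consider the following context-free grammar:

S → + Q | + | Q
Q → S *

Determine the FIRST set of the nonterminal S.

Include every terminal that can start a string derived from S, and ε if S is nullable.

We compute FIRST(S) using the standard algorithm.
FIRST(Q) = {+}
FIRST(S) = {+}
Therefore, FIRST(S) = {+}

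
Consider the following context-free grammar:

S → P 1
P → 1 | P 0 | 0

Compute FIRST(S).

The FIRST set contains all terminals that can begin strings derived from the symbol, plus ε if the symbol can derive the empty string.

We compute FIRST(S) using the standard algorithm.
FIRST(P) = {0, 1}
FIRST(S) = {0, 1}
Therefore, FIRST(S) = {0, 1}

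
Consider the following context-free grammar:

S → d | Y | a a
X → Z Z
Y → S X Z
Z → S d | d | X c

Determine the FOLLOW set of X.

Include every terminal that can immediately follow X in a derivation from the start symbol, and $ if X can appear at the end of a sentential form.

We compute FOLLOW(X) using the standard algorithm.
FOLLOW(S) starts with {$}.
FIRST(S) = {a, d}
FIRST(X) = {a, d}
FIRST(Y) = {a, d}
FIRST(Z) = {a, d}
FOLLOW(S) = {$, a, d}
FOLLOW(X) = {a, c, d}
FOLLOW(Y) = {$, a, d}
FOLLOW(Z) = {$, a, c, d}
Therefore, FOLLOW(X) = {a, c, d}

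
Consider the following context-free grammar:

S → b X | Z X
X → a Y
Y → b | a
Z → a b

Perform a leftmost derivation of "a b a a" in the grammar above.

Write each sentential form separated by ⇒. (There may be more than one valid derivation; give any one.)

S ⇒ Z X ⇒ a b X ⇒ a b a Y ⇒ a b a a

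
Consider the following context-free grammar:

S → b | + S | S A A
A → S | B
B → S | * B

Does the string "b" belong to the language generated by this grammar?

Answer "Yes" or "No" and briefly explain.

Yes - a valid derivation exists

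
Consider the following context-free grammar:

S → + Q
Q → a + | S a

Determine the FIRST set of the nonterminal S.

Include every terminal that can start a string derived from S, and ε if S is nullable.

We compute FIRST(S) using the standard algorithm.
FIRST(Q) = {+, a}
FIRST(S) = {+}
Therefore, FIRST(S) = {+}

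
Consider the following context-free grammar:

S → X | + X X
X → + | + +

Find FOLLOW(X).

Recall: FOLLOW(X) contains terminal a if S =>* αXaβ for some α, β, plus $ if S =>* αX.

We compute FOLLOW(X) using the standard algorithm.
FOLLOW(S) starts with {$}.
FIRST(S) = {+}
FIRST(X) = {+}
FOLLOW(S) = {$}
FOLLOW(X) = {$, +}
Therefore, FOLLOW(X) = {$, +}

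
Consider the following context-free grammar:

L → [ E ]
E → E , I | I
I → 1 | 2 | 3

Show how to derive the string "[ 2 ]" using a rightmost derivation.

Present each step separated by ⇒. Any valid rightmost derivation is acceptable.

L ⇒ [ E ] ⇒ [ I ] ⇒ [ 2 ]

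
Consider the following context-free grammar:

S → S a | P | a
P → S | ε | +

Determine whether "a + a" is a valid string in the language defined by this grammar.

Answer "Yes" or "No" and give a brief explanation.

No - no valid derivation exists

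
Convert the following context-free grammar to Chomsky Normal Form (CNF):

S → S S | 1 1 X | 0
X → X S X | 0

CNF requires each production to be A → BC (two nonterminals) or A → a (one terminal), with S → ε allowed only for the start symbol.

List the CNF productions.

T1 → 1; S → 0; X → 0; S → S S; S → T1 X0; X0 → T1 X; X → X X1; X1 → S X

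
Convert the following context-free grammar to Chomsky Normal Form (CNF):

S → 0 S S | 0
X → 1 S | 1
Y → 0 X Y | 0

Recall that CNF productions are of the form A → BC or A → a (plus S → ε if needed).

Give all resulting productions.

T0 → 0; S → 0; T1 → 1; X → 1; Y → 0; S → T0 X0; X0 → S S; X → T1 S; Y → T0 X1; X1 → X Y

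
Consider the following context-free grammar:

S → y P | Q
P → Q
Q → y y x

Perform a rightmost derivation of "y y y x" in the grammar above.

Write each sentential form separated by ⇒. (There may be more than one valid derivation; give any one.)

S ⇒ y P ⇒ y Q ⇒ y y y x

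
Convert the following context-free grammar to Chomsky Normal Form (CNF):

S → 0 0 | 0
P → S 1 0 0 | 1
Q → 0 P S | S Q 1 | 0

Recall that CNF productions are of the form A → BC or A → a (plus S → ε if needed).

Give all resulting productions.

T0 → 0; S → 0; T1 → 1; P → 1; Q → 0; S → T0 T0; P → S X0; X0 → T1 X1; X1 → T0 T0; Q → T0 X2; X2 → P S; Q → S X3; X3 → Q T1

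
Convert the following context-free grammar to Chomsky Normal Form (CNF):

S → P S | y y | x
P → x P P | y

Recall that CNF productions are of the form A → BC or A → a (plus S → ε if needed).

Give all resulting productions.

TY → y; S → x; TX → x; P → y; S → P S; S → TY TY; P → TX X0; X0 → P P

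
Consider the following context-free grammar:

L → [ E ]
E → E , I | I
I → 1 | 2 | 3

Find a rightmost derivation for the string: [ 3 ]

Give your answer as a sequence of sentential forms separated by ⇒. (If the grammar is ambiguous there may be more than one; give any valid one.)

L ⇒ [ E ] ⇒ [ I ] ⇒ [ 3 ]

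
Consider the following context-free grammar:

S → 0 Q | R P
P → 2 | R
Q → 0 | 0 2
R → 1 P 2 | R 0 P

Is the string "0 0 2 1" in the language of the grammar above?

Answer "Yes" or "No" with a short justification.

No - no valid derivation exists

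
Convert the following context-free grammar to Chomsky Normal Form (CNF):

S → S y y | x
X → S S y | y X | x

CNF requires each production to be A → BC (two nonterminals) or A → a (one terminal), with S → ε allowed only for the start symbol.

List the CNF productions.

TY → y; S → x; X → x; S → S X0; X0 → TY TY; X → S X1; X1 → S TY; X → TY X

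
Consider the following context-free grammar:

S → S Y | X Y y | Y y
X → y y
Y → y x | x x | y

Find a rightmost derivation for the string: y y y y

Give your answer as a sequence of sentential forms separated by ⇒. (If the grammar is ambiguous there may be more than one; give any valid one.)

S ⇒ X Y y ⇒ X y y ⇒ y y y y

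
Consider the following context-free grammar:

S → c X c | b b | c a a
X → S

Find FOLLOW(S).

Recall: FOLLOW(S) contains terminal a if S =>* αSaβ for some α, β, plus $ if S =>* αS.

We compute FOLLOW(S) using the standard algorithm.
FOLLOW(S) starts with {$}.
FIRST(S) = {b, c}
FIRST(X) = {b, c}
FOLLOW(S) = {$, c}
FOLLOW(X) = {c}
Therefore, FOLLOW(S) = {$, c}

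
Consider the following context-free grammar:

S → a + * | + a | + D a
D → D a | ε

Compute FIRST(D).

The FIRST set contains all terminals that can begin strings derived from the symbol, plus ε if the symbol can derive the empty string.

We compute FIRST(D) using the standard algorithm.
FIRST(D) = {a, ε}
FIRST(S) = {+, a}
Therefore, FIRST(D) = {a, ε}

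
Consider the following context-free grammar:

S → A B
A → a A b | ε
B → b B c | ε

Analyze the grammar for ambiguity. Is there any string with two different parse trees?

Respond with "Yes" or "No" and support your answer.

No - the grammar is unambiguous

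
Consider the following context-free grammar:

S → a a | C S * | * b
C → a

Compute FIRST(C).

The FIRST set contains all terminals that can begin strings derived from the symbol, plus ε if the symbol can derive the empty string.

We compute FIRST(C) using the standard algorithm.
FIRST(C) = {a}
FIRST(S) = {*, a}
Therefore, FIRST(C) = {a}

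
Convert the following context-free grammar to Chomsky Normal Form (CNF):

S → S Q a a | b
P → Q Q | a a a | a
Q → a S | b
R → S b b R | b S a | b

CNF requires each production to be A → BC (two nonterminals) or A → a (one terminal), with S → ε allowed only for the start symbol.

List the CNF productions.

TA → a; S → b; P → a; Q → b; TB → b; R → b; S → S X0; X0 → Q X1; X1 → TA TA; P → Q Q; P → TA X2; X2 → TA TA; Q → TA S; R → S X3; X3 → TB X4; X4 → TB R; R → TB X5; X5 → S TA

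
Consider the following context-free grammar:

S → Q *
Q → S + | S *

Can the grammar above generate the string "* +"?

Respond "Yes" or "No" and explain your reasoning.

No - no valid derivation exists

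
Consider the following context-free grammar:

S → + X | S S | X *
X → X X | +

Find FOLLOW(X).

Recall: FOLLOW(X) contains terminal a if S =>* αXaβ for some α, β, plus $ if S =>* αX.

We compute FOLLOW(X) using the standard algorithm.
FOLLOW(S) starts with {$}.
FIRST(S) = {+}
FIRST(X) = {+}
FOLLOW(S) = {$, +}
FOLLOW(X) = {$, *, +}
Therefore, FOLLOW(X) = {$, *, +}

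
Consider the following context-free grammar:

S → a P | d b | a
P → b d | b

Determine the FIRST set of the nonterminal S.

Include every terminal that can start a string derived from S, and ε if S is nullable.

We compute FIRST(S) using the standard algorithm.
FIRST(P) = {b}
FIRST(S) = {a, d}
Therefore, FIRST(S) = {a, d}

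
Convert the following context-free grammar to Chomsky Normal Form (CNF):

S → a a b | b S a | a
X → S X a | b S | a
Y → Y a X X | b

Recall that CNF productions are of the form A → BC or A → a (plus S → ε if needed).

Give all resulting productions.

TA → a; TB → b; S → a; X → a; Y → b; S → TA X0; X0 → TA TB; S → TB X1; X1 → S TA; X → S X2; X2 → X TA; X → TB S; Y → Y X3; X3 → TA X4; X4 → X X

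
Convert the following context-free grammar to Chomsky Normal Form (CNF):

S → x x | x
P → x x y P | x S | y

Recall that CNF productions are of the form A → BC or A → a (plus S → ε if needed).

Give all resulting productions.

TX → x; S → x; TY → y; P → y; S → TX TX; P → TX X0; X0 → TX X1; X1 → TY P; P → TX S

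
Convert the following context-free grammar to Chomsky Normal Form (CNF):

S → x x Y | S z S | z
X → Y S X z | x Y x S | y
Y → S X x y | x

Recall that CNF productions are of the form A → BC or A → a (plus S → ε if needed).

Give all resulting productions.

TX → x; TZ → z; S → z; X → y; TY → y; Y → x; S → TX X0; X0 → TX Y; S → S X1; X1 → TZ S; X → Y X2; X2 → S X3; X3 → X TZ; X → TX X4; X4 → Y X5; X5 → TX S; Y → S X6; X6 → X X7; X7 → TX TY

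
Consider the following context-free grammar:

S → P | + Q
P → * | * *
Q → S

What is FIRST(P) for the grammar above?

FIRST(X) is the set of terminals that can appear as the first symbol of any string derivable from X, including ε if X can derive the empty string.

We compute FIRST(P) using the standard algorithm.
FIRST(P) = {*}
FIRST(Q) = {*, +}
FIRST(S) = {*, +}
Therefore, FIRST(P) = {*}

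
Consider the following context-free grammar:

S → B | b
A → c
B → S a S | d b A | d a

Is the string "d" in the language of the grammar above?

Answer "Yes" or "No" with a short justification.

No - no valid derivation exists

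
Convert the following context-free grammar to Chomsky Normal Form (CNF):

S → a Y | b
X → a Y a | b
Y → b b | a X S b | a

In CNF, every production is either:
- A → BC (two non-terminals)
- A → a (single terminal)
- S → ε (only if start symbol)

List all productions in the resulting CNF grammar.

TA → a; S → b; X → b; TB → b; Y → a; S → TA Y; X → TA X0; X0 → Y TA; Y → TB TB; Y → TA X1; X1 → X X2; X2 → S TB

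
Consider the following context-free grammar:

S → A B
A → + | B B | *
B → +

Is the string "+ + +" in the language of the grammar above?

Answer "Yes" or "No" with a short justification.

Yes - a valid derivation exists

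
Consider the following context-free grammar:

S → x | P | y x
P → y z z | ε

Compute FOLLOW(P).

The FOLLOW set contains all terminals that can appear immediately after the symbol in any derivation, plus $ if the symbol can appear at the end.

We compute FOLLOW(P) using the standard algorithm.
FOLLOW(S) starts with {$}.
FIRST(P) = {y, ε}
FIRST(S) = {x, y, ε}
FOLLOW(P) = {$}
FOLLOW(S) = {$}
Therefore, FOLLOW(P) = {$}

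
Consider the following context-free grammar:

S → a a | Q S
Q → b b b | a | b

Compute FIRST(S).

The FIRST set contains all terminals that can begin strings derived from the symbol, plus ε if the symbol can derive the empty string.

We compute FIRST(S) using the standard algorithm.
FIRST(Q) = {a, b}
FIRST(S) = {a, b}
Therefore, FIRST(S) = {a, b}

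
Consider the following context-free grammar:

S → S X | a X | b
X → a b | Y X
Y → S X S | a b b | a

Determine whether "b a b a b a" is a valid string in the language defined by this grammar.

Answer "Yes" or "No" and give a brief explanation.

No - no valid derivation exists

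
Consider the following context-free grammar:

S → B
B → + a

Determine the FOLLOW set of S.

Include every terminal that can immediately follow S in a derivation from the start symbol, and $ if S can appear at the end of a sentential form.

We compute FOLLOW(S) using the standard algorithm.
FOLLOW(S) starts with {$}.
FIRST(B) = {+}
FIRST(S) = {+}
FOLLOW(B) = {$}
FOLLOW(S) = {$}
Therefore, FOLLOW(S) = {$}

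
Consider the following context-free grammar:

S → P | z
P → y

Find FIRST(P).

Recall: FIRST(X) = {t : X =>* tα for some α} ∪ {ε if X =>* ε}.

We compute FIRST(P) using the standard algorithm.
FIRST(P) = {y}
FIRST(S) = {y, z}
Therefore, FIRST(P) = {y}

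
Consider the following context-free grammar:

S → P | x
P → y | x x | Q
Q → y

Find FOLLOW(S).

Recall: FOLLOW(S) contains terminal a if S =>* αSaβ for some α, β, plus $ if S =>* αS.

We compute FOLLOW(S) using the standard algorithm.
FOLLOW(S) starts with {$}.
FIRST(P) = {x, y}
FIRST(Q) = {y}
FIRST(S) = {x, y}
FOLLOW(P) = {$}
FOLLOW(Q) = {$}
FOLLOW(S) = {$}
Therefore, FOLLOW(S) = {$}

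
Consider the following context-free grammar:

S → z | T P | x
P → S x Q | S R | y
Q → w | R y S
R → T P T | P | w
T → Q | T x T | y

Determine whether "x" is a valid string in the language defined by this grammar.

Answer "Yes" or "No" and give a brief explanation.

Yes - a valid derivation exists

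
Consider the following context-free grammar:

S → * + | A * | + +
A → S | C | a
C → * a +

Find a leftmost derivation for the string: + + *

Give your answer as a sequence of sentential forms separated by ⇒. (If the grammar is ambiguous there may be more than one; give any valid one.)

S ⇒ A * ⇒ S * ⇒ + + *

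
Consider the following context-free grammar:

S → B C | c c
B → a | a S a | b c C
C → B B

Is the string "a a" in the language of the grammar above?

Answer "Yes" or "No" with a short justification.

No - no valid derivation exists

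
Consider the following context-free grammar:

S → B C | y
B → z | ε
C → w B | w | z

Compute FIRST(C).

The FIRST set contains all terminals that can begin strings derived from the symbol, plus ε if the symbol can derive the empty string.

We compute FIRST(C) using the standard algorithm.
FIRST(B) = {z, ε}
FIRST(C) = {w, z}
FIRST(S) = {w, y, z}
Therefore, FIRST(C) = {w, z}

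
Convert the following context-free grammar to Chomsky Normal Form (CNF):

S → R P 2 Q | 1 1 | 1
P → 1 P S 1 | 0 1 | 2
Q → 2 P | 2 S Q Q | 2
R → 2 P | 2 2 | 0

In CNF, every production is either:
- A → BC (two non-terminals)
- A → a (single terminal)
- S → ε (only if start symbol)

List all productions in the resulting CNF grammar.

T2 → 2; T1 → 1; S → 1; T0 → 0; P → 2; Q → 2; R → 0; S → R X0; X0 → P X1; X1 → T2 Q; S → T1 T1; P → T1 X2; X2 → P X3; X3 → S T1; P → T0 T1; Q → T2 P; Q → T2 X4; X4 → S X5; X5 → Q Q; R → T2 P; R → T2 T2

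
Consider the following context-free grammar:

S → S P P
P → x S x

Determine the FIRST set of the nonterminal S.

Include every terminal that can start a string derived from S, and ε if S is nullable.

We compute FIRST(S) using the standard algorithm.
FIRST(P) = {x}
FIRST(S) = {}
Therefore, FIRST(S) = {}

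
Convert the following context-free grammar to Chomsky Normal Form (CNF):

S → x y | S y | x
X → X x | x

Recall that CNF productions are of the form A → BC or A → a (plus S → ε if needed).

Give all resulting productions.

TX → x; TY → y; S → x; X → x; S → TX TY; S → S TY; X → X TX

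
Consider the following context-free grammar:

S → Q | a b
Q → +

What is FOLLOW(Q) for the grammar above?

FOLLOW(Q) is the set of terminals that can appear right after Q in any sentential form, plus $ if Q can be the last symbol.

We compute FOLLOW(Q) using the standard algorithm.
FOLLOW(S) starts with {$}.
FIRST(Q) = {+}
FIRST(S) = {+, a}
FOLLOW(Q) = {$}
FOLLOW(S) = {$}
Therefore, FOLLOW(Q) = {$}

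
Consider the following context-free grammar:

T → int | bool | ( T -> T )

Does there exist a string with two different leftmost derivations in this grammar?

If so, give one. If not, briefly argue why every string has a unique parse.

No - every string in the language has a unique leftmost derivation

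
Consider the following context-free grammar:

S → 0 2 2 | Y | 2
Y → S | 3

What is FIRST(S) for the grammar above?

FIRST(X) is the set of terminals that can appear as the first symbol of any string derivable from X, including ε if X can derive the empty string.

We compute FIRST(S) using the standard algorithm.
FIRST(S) = {0, 2, 3}
FIRST(Y) = {0, 2, 3}
Therefore, FIRST(S) = {0, 2, 3}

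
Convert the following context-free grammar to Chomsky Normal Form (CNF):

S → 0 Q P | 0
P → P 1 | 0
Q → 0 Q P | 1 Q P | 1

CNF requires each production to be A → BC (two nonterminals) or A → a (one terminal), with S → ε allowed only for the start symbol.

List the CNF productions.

T0 → 0; S → 0; T1 → 1; P → 0; Q → 1; S → T0 X0; X0 → Q P; P → P T1; Q → T0 X1; X1 → Q P; Q → T1 X2; X2 → Q P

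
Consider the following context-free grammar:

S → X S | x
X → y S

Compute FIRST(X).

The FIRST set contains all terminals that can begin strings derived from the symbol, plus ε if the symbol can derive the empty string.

We compute FIRST(X) using the standard algorithm.
FIRST(S) = {x, y}
FIRST(X) = {y}
Therefore, FIRST(X) = {y}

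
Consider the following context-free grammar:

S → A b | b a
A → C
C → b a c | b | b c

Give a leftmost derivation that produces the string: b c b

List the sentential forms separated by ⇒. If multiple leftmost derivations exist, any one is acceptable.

S ⇒ A b ⇒ C b ⇒ b c b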